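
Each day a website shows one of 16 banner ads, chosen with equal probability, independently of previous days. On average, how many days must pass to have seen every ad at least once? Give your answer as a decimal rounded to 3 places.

54.092

After i distinct types are collected, each trial gives a new one with probability (16−i)/16, so the expected wait for the next new type is 16/(16−i).
E = 16/16 + 16/15 + 16/14 + 16/13 + 16/12 + 16/11 + 16/10 + 16/9 + 16/8 + 16/7 + 16/6 + 16/5 + 16/4 + 16/3 + 16/2 + 16/1 = 2436559/45045 ≈ 54.092.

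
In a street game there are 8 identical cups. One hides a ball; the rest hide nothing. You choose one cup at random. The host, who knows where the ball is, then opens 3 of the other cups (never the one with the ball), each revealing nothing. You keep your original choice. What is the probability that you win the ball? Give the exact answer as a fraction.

The host can always open 3 empty cups regardless of your choice, so the reveals give no information about your original cup.
P(win by staying) = 1/8.

1/8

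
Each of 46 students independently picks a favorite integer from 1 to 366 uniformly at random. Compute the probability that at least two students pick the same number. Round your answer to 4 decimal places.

It's easier to compute the probability that all 46 are distinct.
P(all distinct) = 366/366 · 365/366 · ··· · 321/366 ≈ 0.0522.
So the probability of at least one match is 1 − 0.0522 = 0.9478.

0.9478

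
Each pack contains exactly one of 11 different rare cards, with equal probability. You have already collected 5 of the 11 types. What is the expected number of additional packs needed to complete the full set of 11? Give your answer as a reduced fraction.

539/20

Starting from 5 distinct types, each trial gives a new one with probability (11−i)/11 when i types are held, so the wait for the next new type is 11/(11−i).
E = 11/6 + 11/5 + 11/4 + 11/3 + 11/2 + 11/1 = 539/20.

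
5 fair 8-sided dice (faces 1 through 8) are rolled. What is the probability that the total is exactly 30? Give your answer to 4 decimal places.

There are 8^5 = 32768 equally likely outcomes.
The number of ordered 5-tuples from {1,…,8} summing to 30 is 926.
P(sum = 30) = 926/32768 = 463/16384 ≈ 0.0283.

0.0283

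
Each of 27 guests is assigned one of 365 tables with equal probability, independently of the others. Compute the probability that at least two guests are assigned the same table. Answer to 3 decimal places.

0.627

It's easier to compute the probability that all 27 are distinct.
P(all distinct) = 365/365 · 364/365 · ··· · 339/365 ≈ 0.373.
So the probability of at least one match is 1 − 0.373 = 0.627.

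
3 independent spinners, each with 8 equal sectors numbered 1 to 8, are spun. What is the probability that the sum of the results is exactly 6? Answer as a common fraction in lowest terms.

There are 8^3 = 512 equally likely outcomes.
The number of ordered 3-tuples from {1,…,8} summing to 6 is 10.
P(sum = 6) = 10/512 = 5/256.

5/256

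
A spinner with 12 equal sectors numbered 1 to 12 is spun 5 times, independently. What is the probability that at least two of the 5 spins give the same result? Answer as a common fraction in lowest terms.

P(all 5 different) = 12/12 · 11/12 · ··· · 8/12 = 55/144.
P(at least two equal) = 1 − 55/144 = 89/144.

89/144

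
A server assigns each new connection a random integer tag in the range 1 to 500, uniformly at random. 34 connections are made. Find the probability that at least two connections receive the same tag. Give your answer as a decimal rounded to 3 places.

It's easier to compute the probability that all 34 are distinct.
P(all distinct) = 500/500 · 499/500 · ··· · 467/500 ≈ 0.317.
So the probability of at least one match is 1 − 0.317 = 0.683.

0.683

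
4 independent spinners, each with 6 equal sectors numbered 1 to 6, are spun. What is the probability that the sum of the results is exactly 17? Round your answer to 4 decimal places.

0.0802

There are 6^4 = 1296 equally likely outcomes.
The number of ordered 4-tuples from {1,…,6} summing to 17 is 104.
P(sum = 17) = 104/1296 = 13/162 ≈ 0.0802.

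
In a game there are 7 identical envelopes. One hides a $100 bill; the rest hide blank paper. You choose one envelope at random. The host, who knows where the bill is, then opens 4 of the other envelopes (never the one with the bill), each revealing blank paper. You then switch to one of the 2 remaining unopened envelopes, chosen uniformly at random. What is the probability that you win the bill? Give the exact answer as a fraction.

Your original envelope holds the bill with probability 1/7, so the other 6 collectively hold it with probability 6/7.
The host can always find 4 empty envelopes to open, so the reveals don't change that 6/7; it is now spread over the 2 remaining unopened envelopes.
P(win by switching) = (6/7) · (1/2) = 3/7.

3/7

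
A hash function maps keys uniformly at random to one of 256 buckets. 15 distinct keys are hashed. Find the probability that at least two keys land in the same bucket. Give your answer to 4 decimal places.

0.3417

It's easier to compute the probability that all 15 are distinct.
P(all distinct) = 256/256 · 255/256 · ··· · 242/256 ≈ 0.6583.
So the probability of at least one match is 1 − 0.6583 = 0.3417.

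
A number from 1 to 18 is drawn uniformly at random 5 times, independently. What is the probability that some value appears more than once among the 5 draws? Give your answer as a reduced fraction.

P(all 5 different) = 18/18 · 17/18 · ··· · 14/18 = 1190/2187.
P(at least two equal) = 1 − 1190/2187 = 997/2187.

997/2187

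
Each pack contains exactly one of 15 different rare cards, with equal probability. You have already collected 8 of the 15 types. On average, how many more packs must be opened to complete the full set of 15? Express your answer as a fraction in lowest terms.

Starting from 8 distinct types, each trial gives a new one with probability (15−i)/15 when i types are held, so the wait for the next new type is 15/(15−i).
E = 15/7 + 15/6 + 15/5 + 15/4 + 15/3 + 15/2 + 15/1 = 1089/28.

1089/28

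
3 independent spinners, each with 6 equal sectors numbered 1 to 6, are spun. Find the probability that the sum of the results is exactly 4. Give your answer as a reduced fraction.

There are 6^3 = 216 equally likely outcomes.
The number of ordered 3-tuples from {1,…,6} summing to 4 is 3.
P(sum = 4) = 3/216 = 1/72.

1/72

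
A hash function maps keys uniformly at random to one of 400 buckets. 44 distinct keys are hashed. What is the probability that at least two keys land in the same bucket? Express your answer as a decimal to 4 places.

It's easier to compute the probability that all 44 are distinct.
P(all distinct) = 400/400 · 399/400 · ··· · 357/400 ≈ 0.0858.
So the probability of at least one match is 1 − 0.0858 = 0.9142.

0.9142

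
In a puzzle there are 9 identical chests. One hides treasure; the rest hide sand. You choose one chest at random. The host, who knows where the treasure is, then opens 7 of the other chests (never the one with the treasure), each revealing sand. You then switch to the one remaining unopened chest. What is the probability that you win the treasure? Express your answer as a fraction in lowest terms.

8/9

Your original chest holds the treasure with probability 1/9, so the other 8 collectively hold it with probability 8/9.
The host can always find 7 empty chests to open, so the reveals don't change that 8/9; it is now spread over the 1 remaining unopened chest.
P(win by switching) = (8/9) · (1/1) = 8/9.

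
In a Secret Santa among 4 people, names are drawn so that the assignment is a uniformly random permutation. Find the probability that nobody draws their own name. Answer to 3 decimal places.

0.375

This is the derangement probability: permutations of 4 with no fixed point.
D(4) = 4! · (1 − 1/1! + 1/2! − ··· + (−1)^4/4!) = 9.
P = 9/24 = 3/8 ≈ 0.375.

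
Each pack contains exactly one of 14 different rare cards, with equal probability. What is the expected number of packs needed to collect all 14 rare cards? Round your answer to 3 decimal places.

After i distinct types are collected, each trial gives a new one with probability (14−i)/14, so the expected wait for the next new type is 14/(14−i).
E = 14/14 + 14/13 + 14/12 + 14/11 + 14/10 + 14/9 + 14/8 + 14/7 + 14/6 + 14/5 + 14/4 + 14/3 + 14/2 + 14/1 = 1171733/25740 ≈ 45.522.

45.522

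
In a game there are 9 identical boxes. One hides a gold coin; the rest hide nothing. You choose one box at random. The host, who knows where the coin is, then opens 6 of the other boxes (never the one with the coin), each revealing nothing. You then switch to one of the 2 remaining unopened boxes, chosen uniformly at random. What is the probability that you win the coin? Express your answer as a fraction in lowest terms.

4/9

Your original box holds the coin with probability 1/9, so the other 8 collectively hold it with probability 8/9.
The host can always find 6 empty boxes to open, so the reveals don't change that 8/9; it is now spread over the 2 remaining unopened boxes.
P(win by switching) = (8/9) · (1/2) = 4/9.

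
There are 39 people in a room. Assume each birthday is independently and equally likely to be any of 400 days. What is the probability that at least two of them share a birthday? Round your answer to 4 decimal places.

0.8527

It's easier to compute the probability that all 39 are distinct.
P(all distinct) = 400/400 · 399/400 · ··· · 362/400 ≈ 0.1473.
So the probability of at least one match is 1 − 0.1473 = 0.8527.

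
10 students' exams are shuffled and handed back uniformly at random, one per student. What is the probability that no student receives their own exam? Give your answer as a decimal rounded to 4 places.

This is the derangement probability: permutations of 10 with no fixed point.
D(10) = 10! · (1 − 1/1! + 1/2! − ··· + (−1)^10/10!) = 1334961.
P = 1334961/3628800 = 16481/44800 ≈ 0.3679.

0.3679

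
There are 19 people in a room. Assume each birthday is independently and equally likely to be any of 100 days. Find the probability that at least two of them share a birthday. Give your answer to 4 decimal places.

It's easier to compute the probability that all 19 are distinct.
P(all distinct) = 100/100 · 99/100 · ··· · 82/100 ≈ 0.1610.
So the probability of at least one match is 1 − 0.1610 = 0.8390.

0.8390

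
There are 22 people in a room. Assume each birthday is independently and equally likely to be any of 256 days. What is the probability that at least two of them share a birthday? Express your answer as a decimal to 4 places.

0.6049

It's easier to compute the probability that all 22 are distinct.
P(all distinct) = 256/256 · 255/256 · ··· · 235/256 ≈ 0.3951.
So the probability of at least one match is 1 − 0.3951 = 0.6049.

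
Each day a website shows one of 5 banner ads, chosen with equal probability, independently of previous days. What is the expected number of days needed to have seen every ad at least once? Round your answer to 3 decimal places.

11.417

After i distinct types are collected, each trial gives a new one with probability (5−i)/5, so the expected wait for the next new type is 5/(5−i).
E = 5/5 + 5/4 + 5/3 + 5/2 + 5/1 = 137/12 ≈ 11.417.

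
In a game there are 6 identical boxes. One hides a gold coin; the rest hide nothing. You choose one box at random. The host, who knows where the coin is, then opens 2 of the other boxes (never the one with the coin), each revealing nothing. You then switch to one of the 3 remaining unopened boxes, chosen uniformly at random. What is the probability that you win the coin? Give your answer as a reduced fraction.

Your original box holds the coin with probability 1/6, so the other 5 collectively hold it with probability 5/6.
The host can always find 2 empty boxes to open, so the reveals don't change that 5/6; it is now spread over the 3 remaining unopened boxes.
P(win by switching) = (5/6) · (1/3) = 5/18.

5/18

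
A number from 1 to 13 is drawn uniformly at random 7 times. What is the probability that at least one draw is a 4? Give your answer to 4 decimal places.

0.4290

P(no draw is a 4) = (12/13)^7 ≈ 0.5710.
P(at least one) = 1 − 0.5710 = 0.4290.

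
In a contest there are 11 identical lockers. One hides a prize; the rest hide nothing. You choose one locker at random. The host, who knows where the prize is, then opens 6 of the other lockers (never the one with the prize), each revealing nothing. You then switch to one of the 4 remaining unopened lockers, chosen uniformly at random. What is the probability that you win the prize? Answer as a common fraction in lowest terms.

5/22

Your original locker holds the prize with probability 1/11, so the other 10 collectively hold it with probability 10/11.
The host can always find 6 empty lockers to open, so the reveals don't change that 10/11; it is now spread over the 4 remaining unopened lockers.
P(win by switching) = (10/11) · (1/4) = 5/22.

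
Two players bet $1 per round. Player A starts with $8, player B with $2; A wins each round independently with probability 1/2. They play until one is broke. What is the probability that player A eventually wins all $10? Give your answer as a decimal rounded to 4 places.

0.8000

With a fair step, P(i) = ½P(i−1) + ½P(i+1) with P(0)=0, P(10)=1 has the linear solution P(i) = i/10.
P(8) = 8/10 = 4/5 ≈ 0.8000.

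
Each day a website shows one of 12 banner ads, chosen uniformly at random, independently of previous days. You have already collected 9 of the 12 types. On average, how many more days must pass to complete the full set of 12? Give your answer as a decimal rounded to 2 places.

Starting from 9 distinct types, each trial gives a new one with probability (12−i)/12 when i types are held, so the wait for the next new type is 12/(12−i).
E = 12/3 + 12/2 + 12/1 = 22 ≈ 22.00.

22.00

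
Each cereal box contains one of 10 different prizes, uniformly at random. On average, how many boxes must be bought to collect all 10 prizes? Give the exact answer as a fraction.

After i distinct types are collected, each trial gives a new one with probability (10−i)/10, so the expected wait for the next new type is 10/(10−i).
E = 10/10 + 10/9 + 10/8 + 10/7 + 10/6 + 10/5 + 10/4 + 10/3 + 10/2 + 10/1 = 7381/252.

7381/252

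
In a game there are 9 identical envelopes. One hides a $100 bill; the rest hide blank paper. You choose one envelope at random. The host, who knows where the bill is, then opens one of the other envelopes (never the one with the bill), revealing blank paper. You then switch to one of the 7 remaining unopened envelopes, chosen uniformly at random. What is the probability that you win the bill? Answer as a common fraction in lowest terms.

Your original envelope holds the bill with probability 1/9, so the other 8 collectively hold it with probability 8/9.
The host can always find an empty envelope to open, so this doesn't change that 8/9; it is now spread over the 7 remaining unopened envelopes.
P(win by switching) = (8/9) · (1/7) = 8/63.

8/63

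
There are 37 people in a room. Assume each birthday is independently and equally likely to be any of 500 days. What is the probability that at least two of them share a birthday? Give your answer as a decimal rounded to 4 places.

0.7448

It's easier to compute the probability that all 37 are distinct.
P(all distinct) = 500/500 · 499/500 · ··· · 464/500 ≈ 0.2552.
So the probability of at least one match is 1 − 0.2552 = 0.7448.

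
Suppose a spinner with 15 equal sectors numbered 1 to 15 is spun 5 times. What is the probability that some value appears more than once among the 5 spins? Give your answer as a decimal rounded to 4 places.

0.5255

P(all 5 different) = 15/15 · 14/15 · ··· · 11/15 ≈ 0.4745.
P(at least two equal) = 1 − 0.4745 = 0.5255.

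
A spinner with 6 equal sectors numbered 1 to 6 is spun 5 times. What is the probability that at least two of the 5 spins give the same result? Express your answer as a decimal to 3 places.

P(all 5 different) = 6/6 · 5/6 · ··· · 2/6 ≈ 0.093.
P(at least two equal) = 1 − 0.093 = 0.907.

0.907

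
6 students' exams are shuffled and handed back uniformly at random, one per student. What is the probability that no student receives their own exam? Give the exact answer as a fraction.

53/144

This is the derangement probability: permutations of 6 with no fixed point.
D(6) = 6! · (1 − 1/1! + 1/2! − ··· + (−1)^6/6!) = 265.
P = 265/720 = 53/144.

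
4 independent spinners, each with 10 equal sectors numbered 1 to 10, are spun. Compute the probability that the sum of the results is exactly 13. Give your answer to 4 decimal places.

0.0220

There are 10^4 = 10000 equally likely outcomes.
The number of ordered 4-tuples from {1,…,10} summing to 13 is 220.
P(sum = 13) = 220/10000 = 11/500 ≈ 0.0220.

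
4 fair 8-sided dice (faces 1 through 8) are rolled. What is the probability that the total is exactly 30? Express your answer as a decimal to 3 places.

There are 8^4 = 4096 equally likely outcomes.
The number of ordered 4-tuples from {1,…,8} summing to 30 is 10.
P(sum = 30) = 10/4096 = 5/2048 ≈ 0.002.

0.002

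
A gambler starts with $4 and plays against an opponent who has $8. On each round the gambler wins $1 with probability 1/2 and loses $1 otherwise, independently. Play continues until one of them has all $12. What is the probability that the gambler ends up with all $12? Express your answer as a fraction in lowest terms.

With a fair step, P(i) = ½P(i−1) + ½P(i+1) with P(0)=0, P(12)=1 has the linear solution P(i) = i/12.
P(4) = 4/12 = 1/3.

1/3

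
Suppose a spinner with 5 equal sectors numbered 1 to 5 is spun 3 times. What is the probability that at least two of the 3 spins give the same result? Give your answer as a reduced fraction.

P(all 3 different) = 5/5 · 4/5 · ··· · 3/5 = 12/25.
P(at least two equal) = 1 − 12/25 = 13/25.

13/25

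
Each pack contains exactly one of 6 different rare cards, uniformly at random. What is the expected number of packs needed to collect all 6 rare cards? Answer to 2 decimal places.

14.70

After i distinct types are collected, each trial gives a new one with probability (6−i)/6, so the expected wait for the next new type is 6/(6−i).
E = 6/6 + 6/5 + 6/4 + 6/3 + 6/2 + 6/1 = 147/10 ≈ 14.70.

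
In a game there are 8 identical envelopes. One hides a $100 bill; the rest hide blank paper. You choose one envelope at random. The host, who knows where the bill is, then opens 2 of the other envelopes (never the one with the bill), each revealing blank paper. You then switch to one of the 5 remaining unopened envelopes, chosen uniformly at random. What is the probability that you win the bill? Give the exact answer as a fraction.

7/40

Your original envelope holds the bill with probability 1/8, so the other 7 collectively hold it with probability 7/8.
The host can always find 2 empty envelopes to open, so the reveals don't change that 7/8; it is now spread over the 5 remaining unopened envelopes.
P(win by switching) = (7/8) · (1/5) = 7/40.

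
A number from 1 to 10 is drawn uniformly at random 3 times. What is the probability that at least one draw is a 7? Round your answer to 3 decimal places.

P(no draw is a 7) = (9/10)^3 ≈ 0.729.
P(at least one) = 1 − 0.729 = 0.271.

0.271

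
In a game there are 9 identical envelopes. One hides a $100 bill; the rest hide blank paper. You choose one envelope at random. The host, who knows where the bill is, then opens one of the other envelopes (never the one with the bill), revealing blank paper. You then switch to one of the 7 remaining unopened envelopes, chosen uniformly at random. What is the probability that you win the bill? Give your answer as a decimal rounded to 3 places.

0.127

Your original envelope holds the bill with probability 1/9, so the other 8 collectively hold it with probability 8/9.
The host can always find an empty envelope to open, so this doesn't change that 8/9; it is now spread over the 7 remaining unopened envelopes.
P(win by switching) = (8/9) · (1/7) = 8/63 ≈ 0.127.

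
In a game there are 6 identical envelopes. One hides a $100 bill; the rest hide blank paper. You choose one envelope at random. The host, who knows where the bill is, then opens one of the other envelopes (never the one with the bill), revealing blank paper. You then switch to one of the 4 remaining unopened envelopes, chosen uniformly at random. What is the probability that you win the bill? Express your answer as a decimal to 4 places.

0.2083

Your original envelope holds the bill with probability 1/6, so the other 5 collectively hold it with probability 5/6.
The host can always find an empty envelope to open, so this doesn't change that 5/6; it is now spread over the 4 remaining unopened envelopes.
P(win by switching) = (5/6) · (1/4) = 5/24 ≈ 0.2083.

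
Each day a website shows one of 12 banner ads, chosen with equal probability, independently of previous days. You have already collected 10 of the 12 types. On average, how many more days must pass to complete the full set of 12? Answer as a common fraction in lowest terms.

18

Starting from 10 distinct types, each trial gives a new one with probability (12−i)/12 when i types are held, so the wait for the next new type is 12/(12−i).
E = 12/2 + 12/1 = 18.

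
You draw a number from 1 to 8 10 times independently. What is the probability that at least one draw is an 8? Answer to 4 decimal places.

P(no draw is an 8) = (7/8)^10 ≈ 0.2631.
P(at least one) = 1 − 0.2631 = 0.7369.

0.7369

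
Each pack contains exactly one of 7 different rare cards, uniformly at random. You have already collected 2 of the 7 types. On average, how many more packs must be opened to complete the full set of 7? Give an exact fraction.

959/60

Starting from 2 distinct types, each trial gives a new one with probability (7−i)/7 when i types are held, so the wait for the next new type is 7/(7−i).
E = 7/5 + 7/4 + 7/3 + 7/2 + 7/1 = 959/60.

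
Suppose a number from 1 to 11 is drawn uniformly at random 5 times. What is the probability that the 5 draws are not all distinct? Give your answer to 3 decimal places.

0.656

P(all 5 different) = 11/11 · 10/11 · ··· · 7/11 ≈ 0.344.
P(at least two equal) = 1 − 0.344 = 0.656.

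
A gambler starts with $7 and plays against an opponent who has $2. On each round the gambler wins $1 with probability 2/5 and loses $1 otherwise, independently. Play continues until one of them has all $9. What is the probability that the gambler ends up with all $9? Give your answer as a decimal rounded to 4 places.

0.4296

Let r = q/p = (3/5)/(2/5) = 3/2. The recurrence P(i) = p·P(i+1) + q·P(i−1) with P(0)=0, P(9)=1 gives P(i) = (1 − r^i)/(1 − r^9).
P(7) = (1 − (3/2)^7) / (1 − (3/2)^9) = 8236/19171 ≈ 0.4296.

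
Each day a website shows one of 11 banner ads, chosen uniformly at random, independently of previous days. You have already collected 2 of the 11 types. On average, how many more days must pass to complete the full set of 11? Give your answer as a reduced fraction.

78419/2520

Starting from 2 distinct types, each trial gives a new one with probability (11−i)/11 when i types are held, so the wait for the next new type is 11/(11−i).
E = 11/9 + 11/8 + 11/7 + 11/6 + 11/5 + 11/4 + 11/3 + 11/2 + 11/1 = 78419/2520.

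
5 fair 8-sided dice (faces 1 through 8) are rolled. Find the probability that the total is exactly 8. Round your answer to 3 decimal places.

0.001

There are 8^5 = 32768 equally likely outcomes.
The number of ordered 5-tuples from {1,…,8} summing to 8 is 35.
P(sum = 8) = 35/32768 ≈ 0.001.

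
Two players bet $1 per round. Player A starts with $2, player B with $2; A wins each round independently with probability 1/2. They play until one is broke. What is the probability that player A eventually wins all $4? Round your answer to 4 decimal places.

With a fair step, P(i) = ½P(i−1) + ½P(i+1) with P(0)=0, P(4)=1 has the linear solution P(i) = i/4.
P(2) = 2/4 = 1/2 ≈ 0.5000.

0.5000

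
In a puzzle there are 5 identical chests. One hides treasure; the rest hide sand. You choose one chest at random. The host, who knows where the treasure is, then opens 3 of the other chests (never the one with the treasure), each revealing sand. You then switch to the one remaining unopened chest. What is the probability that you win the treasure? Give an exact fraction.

4/5

Your original chest holds the treasure with probability 1/5, so the other 4 collectively hold it with probability 4/5.
The host can always find 3 empty chests to open, so the reveals don't change that 4/5; it is now spread over the 1 remaining unopened chest.
P(win by switching) = (4/5) · (1/1) = 4/5.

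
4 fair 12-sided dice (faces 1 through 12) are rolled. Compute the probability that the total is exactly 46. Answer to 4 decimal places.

There are 12^4 = 20736 equally likely outcomes.
The number of ordered 4-tuples from {1,…,12} summing to 46 is 10.
P(sum = 46) = 10/20736 = 5/10368 ≈ 0.0005.

0.0005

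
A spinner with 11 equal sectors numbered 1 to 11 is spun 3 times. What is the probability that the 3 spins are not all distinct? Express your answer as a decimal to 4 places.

P(all 3 different) = 11/11 · 10/11 · ··· · 9/11 ≈ 0.7438.
P(at least two equal) = 1 − 0.7438 = 0.2562.

0.2562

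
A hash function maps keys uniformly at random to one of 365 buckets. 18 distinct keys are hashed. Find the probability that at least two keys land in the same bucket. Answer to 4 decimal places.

It's easier to compute the probability that all 18 are distinct.
P(all distinct) = 365/365 · 364/365 · ··· · 348/365 ≈ 0.6531.
So the probability of at least one match is 1 − 0.6531 = 0.3469.

0.3469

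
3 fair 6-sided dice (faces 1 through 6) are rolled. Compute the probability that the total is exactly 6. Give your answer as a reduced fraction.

There are 6^3 = 216 equally likely outcomes.
The number of ordered 3-tuples from {1,…,6} summing to 6 is 10.
P(sum = 6) = 10/216 = 5/108.

5/108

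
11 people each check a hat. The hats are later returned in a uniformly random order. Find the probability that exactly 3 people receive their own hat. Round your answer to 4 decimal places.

Choose which 3 of the 11 are fixed: C(11,3) = 165 ways.
The remaining 8 must have no fixed point: D(8) = 14833.
P = 165·14833/39916800 = 2119/34560 ≈ 0.0613.

0.0613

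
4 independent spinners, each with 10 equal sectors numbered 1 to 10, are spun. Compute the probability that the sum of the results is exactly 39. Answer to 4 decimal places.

0.0004

There are 10^4 = 10000 equally likely outcomes.
The number of ordered 4-tuples from {1,…,10} summing to 39 is 4.
P(sum = 39) = 4/10000 = 1/2500 ≈ 0.0004.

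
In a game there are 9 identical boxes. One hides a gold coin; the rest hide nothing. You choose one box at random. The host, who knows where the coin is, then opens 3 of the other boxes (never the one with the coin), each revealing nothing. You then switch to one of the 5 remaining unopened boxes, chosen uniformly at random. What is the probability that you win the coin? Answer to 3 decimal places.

0.178

Your original box holds the coin with probability 1/9, so the other 8 collectively hold it with probability 8/9.
The host can always find 3 empty boxes to open, so the reveals don't change that 8/9; it is now spread over the 5 remaining unopened boxes.
P(win by switching) = (8/9) · (1/5) = 8/45 ≈ 0.178.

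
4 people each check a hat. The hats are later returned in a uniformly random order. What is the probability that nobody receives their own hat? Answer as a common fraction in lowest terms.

This is the derangement probability: permutations of 4 with no fixed point.
D(4) = 4! · (1 − 1/1! + 1/2! − ··· + (−1)^4/4!) = 9.
P = 9/24 = 3/8.

3/8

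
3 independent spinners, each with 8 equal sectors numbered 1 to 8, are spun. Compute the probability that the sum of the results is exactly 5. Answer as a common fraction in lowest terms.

There are 8^3 = 512 equally likely outcomes.
The number of ordered 3-tuples from {1,…,8} summing to 5 is 6.
P(sum = 5) = 6/512 = 3/256.

3/256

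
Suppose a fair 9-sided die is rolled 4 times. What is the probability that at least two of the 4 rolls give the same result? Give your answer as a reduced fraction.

131/243

P(all 4 different) = 9/9 · 8/9 · ··· · 6/9 = 112/243.
P(at least two equal) = 1 − 112/243 = 131/243.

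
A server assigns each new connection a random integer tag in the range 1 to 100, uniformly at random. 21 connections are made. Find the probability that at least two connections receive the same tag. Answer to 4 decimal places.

It's easier to compute the probability that all 21 are distinct.
P(all distinct) = 100/100 · 99/100 · ··· · 80/100 ≈ 0.1043.
So the probability of at least one match is 1 − 0.1043 = 0.8957.

0.8957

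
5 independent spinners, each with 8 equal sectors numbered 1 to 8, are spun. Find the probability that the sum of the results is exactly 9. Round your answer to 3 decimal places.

There are 8^5 = 32768 equally likely outcomes.
The number of ordered 5-tuples from {1,…,8} summing to 9 is 70.
P(sum = 9) = 70/32768 = 35/16384 ≈ 0.002.

0.002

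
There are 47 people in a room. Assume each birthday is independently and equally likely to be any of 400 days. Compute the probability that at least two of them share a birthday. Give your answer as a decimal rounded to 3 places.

0.940

It's easier to compute the probability that all 47 are distinct.
P(all distinct) = 400/400 · 399/400 · ··· · 354/400 ≈ 0.060.
So the probability of at least one match is 1 − 0.060 = 0.940.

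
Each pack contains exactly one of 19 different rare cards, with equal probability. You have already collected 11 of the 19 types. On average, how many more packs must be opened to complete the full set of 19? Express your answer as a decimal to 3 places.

51.639

Starting from 11 distinct types, each trial gives a new one with probability (19−i)/19 when i types are held, so the wait for the next new type is 19/(19−i).
E = 19/8 + 19/7 + 19/6 + 19/5 + 19/4 + 19/3 + 19/2 + 19/1 = 14459/280 ≈ 51.639.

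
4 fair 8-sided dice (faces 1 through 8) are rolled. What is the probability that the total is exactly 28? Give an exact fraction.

There are 8^4 = 4096 equally likely outcomes.
The number of ordered 4-tuples from {1,…,8} summing to 28 is 35.
P(sum = 28) = 35/4096.

35/4096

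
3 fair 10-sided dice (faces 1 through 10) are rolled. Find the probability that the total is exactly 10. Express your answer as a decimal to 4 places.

There are 10^3 = 1000 equally likely outcomes.
The number of ordered 3-tuples from {1,…,10} summing to 10 is 36.
P(sum = 10) = 36/1000 = 9/250 ≈ 0.0360.

0.0360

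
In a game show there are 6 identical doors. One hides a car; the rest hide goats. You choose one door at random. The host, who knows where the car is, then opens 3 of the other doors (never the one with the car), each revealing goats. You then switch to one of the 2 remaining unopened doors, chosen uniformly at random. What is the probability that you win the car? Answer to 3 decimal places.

Your original door holds the car with probability 1/6, so the other 5 collectively hold it with probability 5/6.
The host can always find 3 empty doors to open, so the reveals don't change that 5/6; it is now spread over the 2 remaining unopened doors.
P(win by switching) = (5/6) · (1/2) = 5/12 ≈ 0.417.

0.417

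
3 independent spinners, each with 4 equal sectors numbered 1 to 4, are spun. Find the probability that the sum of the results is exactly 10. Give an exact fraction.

3/32

There are 4^3 = 64 equally likely outcomes.
The number of ordered 3-tuples from {1,…,4} summing to 10 is 6.
P(sum = 10) = 6/64 = 3/32.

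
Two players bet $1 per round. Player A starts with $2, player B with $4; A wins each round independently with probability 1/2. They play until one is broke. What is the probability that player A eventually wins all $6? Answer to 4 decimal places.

With a fair step, P(i) = ½P(i−1) + ½P(i+1) with P(0)=0, P(6)=1 has the linear solution P(i) = i/6.
P(2) = 2/6 = 1/3 ≈ 0.3333.

0.3333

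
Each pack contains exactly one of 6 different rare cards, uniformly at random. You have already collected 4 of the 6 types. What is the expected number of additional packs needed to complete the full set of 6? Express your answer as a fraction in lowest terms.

9

Starting from 4 distinct types, each trial gives a new one with probability (6−i)/6 when i types are held, so the wait for the next new type is 6/(6−i).
E = 6/2 + 6/1 = 9.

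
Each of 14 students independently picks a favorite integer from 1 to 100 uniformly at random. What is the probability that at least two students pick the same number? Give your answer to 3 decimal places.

0.615

It's easier to compute the probability that all 14 are distinct.
P(all distinct) = 100/100 · 99/100 · ··· · 87/100 ≈ 0.385.
So the probability of at least one match is 1 − 0.385 = 0.615.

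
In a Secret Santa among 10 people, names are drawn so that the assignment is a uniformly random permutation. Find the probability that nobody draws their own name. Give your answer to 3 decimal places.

0.368

This is the derangement probability: permutations of 10 with no fixed point.
D(10) = 10! · (1 − 1/1! + 1/2! − ··· + (−1)^10/10!) = 1334961.
P = 1334961/3628800 = 16481/44800 ≈ 0.368.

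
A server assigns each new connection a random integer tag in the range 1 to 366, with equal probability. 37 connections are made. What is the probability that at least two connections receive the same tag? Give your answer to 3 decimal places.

0.848

It's easier to compute the probability that all 37 are distinct.
P(all distinct) = 366/366 · 365/366 · ··· · 330/366 ≈ 0.152.
So the probability of at least one match is 1 − 0.152 = 0.848.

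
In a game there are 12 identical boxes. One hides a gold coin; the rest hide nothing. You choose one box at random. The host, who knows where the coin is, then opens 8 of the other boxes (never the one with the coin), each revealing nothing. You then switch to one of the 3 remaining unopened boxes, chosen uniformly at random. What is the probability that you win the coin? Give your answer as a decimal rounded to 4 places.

Your original box holds the coin with probability 1/12, so the other 11 collectively hold it with probability 11/12.
The host can always find 8 empty boxes to open, so the reveals don't change that 11/12; it is now spread over the 3 remaining unopened boxes.
P(win by switching) = (11/12) · (1/3) = 11/36 ≈ 0.3056.

0.3056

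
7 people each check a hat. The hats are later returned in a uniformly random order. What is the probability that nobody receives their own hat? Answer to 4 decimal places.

This is the derangement probability: permutations of 7 with no fixed point.
D(7) = 7! · (1 − 1/1! + 1/2! − ··· + (−1)^7/7!) = 1854.
P = 1854/5040 = 103/280 ≈ 0.3679.

0.3679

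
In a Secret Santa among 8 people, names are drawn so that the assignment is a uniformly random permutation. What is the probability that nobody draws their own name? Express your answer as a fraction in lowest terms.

2119/5760

This is the derangement probability: permutations of 8 with no fixed point.
D(8) = 8! · (1 − 1/1! + 1/2! − ··· + (−1)^8/8!) = 14833.
P = 14833/40320 = 2119/5760.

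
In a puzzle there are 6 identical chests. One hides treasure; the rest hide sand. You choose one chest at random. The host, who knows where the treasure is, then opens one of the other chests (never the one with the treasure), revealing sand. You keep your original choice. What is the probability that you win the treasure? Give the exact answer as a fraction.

1/6

The host can always open an empty chest regardless of your choice, so this gives no information about your original chest.
P(win by staying) = 1/6.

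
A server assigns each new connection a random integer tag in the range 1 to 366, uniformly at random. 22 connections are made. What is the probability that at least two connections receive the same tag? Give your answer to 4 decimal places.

0.4748

It's easier to compute the probability that all 22 are distinct.
P(all distinct) = 366/366 · 365/366 · ··· · 345/366 ≈ 0.5252.
So the probability of at least one match is 1 − 0.5252 = 0.4748.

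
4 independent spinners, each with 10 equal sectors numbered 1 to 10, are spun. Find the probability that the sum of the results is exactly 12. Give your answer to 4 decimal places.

There are 10^4 = 10000 equally likely outcomes.
The number of ordered 4-tuples from {1,…,10} summing to 12 is 165.
P(sum = 12) = 165/10000 = 33/2000 ≈ 0.0165.

0.0165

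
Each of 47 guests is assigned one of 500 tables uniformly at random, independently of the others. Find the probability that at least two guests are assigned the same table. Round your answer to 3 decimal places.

It's easier to compute the probability that all 47 are distinct.
P(all distinct) = 500/500 · 499/500 · ··· · 454/500 ≈ 0.107.
So the probability of at least one match is 1 − 0.107 = 0.893.

0.893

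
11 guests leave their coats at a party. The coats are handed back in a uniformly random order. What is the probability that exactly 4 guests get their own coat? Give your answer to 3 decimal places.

0.015

Choose which 4 of the 11 are fixed: C(11,4) = 330 ways.
The remaining 7 must have no fixed point: D(7) = 1854.
P = 330·1854/39916800 = 103/6720 ≈ 0.015.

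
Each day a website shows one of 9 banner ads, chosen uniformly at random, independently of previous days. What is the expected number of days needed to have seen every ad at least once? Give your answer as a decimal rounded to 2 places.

After i distinct types are collected, each trial gives a new one with probability (9−i)/9, so the expected wait for the next new type is 9/(9−i).
E = 9/9 + 9/8 + 9/7 + 9/6 + 9/5 + 9/4 + 9/3 + 9/2 + 9/1 = 7129/280 ≈ 25.46.

25.46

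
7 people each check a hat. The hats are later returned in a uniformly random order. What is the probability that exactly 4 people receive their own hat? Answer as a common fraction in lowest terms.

Choose which 4 of the 7 are fixed: C(7,4) = 35 ways.
The remaining 3 must have no fixed point: D(3) = 2.
P = 35·2/5040 = 1/72.

1/72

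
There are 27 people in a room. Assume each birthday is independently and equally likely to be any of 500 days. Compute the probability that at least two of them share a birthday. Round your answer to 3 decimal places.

It's easier to compute the probability that all 27 are distinct.
P(all distinct) = 500/500 · 499/500 · ··· · 474/500 ≈ 0.489.
So the probability of at least one match is 1 − 0.489 = 0.511.

0.511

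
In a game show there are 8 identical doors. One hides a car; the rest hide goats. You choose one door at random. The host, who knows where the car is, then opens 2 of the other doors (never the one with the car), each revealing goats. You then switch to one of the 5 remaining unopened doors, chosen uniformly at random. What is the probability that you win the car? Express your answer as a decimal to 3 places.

0.175

Your original door holds the car with probability 1/8, so the other 7 collectively hold it with probability 7/8.
The host can always find 2 empty doors to open, so the reveals don't change that 7/8; it is now spread over the 5 remaining unopened doors.
P(win by switching) = (7/8) · (1/5) = 7/40 ≈ 0.175.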